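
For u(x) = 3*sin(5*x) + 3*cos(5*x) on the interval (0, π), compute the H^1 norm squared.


||u||_{H^1(0,π)}^2 = 234*π

u'(x) = -15*sin(5*x) + 15*cos(5*x).
Expand u² and (u')² and integrate term by term on (0, π), using: for integers n ≥ 1, ∫_0^π sin²(nx) dx = ∫_0^π cos²(nx) dx = π/2; for n ≠ n', ∫_0^π sin(nx)sin(n'x) dx = ∫_0^π cos(nx)cos(n'x) dx = 0; and by product-to-sum, ∫_0^π sin(nx)cos(n'x) dx = ½∫_0^π [sin((n+n')x) + sin((n−n')x)] dx, which is 0 when n+n' is even and 2n/(n²−n'²) when n+n' is odd (it need not vanish on (0, π)).
  u² squared terms: (3)²·∫cos(5x)² dx = 9·π/2 = 9*π/2;  (3)²·∫sin(5x)² dx = 9·π/2 = 9*π/2.
  u² cross terms: 2·(3)·(3)·∫cos(5x)·sin(5x) dx = 18·(0) = 0.
  So ∫_0^π u² dx = 9*π/2 + 9*π/2 + 0 = 9*π.
  (u')² squared terms: (-15)²·∫sin(5x)² dx = 225·π/2 = 225*π/2;  (15)²·∫cos(5x)² dx = 225·π/2 = 225*π/2.
  (u')² cross terms: 2·(-15)·(15)·∫sin(5x)·cos(5x) dx = -450·(0) = 0.
  So ∫_0^π (u')² dx = 225*π/2 + 225*π/2 + 0 = 225*π.
||u||_{H^1}^2 = (9*π) + (225*π) = 234*π.


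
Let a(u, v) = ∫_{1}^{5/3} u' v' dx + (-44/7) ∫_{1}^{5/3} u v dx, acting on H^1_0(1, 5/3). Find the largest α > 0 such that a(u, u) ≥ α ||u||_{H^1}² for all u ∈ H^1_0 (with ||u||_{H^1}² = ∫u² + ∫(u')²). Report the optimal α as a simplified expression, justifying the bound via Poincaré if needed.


α = (-176 + 63*π^2)/(7*(4 + 9*π^2))

Coercivity of a(·,·) on H^1_0(1, 5/3) means a(u, u) ≥ α ||u||_{H^1}² for every u ∈ H^1_0.
The interval has length L = 2/3, and Poincaré/coercivity depend only on L. Here a(u, u) = ∫(u')² + (-44/7)·∫u².
Here c = -44/7 < 0 with |c| < (π/L)² = 9*π^2/4, so coercivity still holds. The condition a(u,u) ≥ α||u||_{H^1}² reads (1−α)∫(u')² ≥ (α−c)∫u². Any admissible α is ≤ 1 (rapidly oscillating u have ∫u²/∫(u')² → 0), and α = 1 would force 0 ≥ (1−c)∫u², impossible since c < 1; so 1−α > 0. By the sharp Poincaré inequality on H^1_0 of an interval of length L, ∫(u')² ≥ (π/L)²∫u² with equality for the first sine mode sin(π(x−x₀)/L) (x₀ the left endpoint), so the inequality holds for all u iff (1−α)(π/L)² ≥ α − c, i.e. α ≤ ((π/L)² + c)/((π/L)² + 1) = (1 + c(L/π)²)/(1 + (L/π)²). (Direct route, valid since c ≤ 0: Poincaré gives c∫u² ≥ c(L/π)²∫(u')², so a(u,u) ≥ (1 + c(L/π)²)∫(u')², while ||u||_{H^1}² ≤ (1 + (L/π)²)∫(u')²; dividing yields the same α.) With (π/L)² = 9*π^2/4 and c = -44/7, the largest admissible constant is α = ((π/L)² + c)/((π/L)² + 1).
Simplifying, α = (-176 + 63*π^2)/(7*(4 + 9*π^2)).


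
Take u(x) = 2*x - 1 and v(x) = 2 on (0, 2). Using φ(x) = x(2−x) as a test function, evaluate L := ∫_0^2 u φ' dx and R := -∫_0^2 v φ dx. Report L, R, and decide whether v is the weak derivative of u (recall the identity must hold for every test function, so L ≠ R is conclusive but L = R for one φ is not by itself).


LHS = -8/3, RHS = -8/3. Yes, v = u' weakly.

u(x) = 2*x - 1, classical derivative u'(x) = 2.
φ(x) = x(2−x), so φ'(x) = 2 - 2*x.
Note φ(0) = φ(2) = 0, so the boundary term u·φ vanishes.
LHS = ∫_0^2 u(x) φ'(x) dx = ∫_0^2 (-4*x^2 + 6*x - 2) dx. Term by term:
  ∫_0^2 -4*x^2 dx = -32/3;  ∫_0^2 6*x dx = 12;  ∫_0^2 -2 dx = -4.
Sum: -32/3 + 12 − 4 = -8/3.
So LHS = -8/3.
∫_0^2 v(x) φ(x) dx = ∫_0^2 (-2*x^2 + 4*x) dx. Term by term:
  ∫_0^2 -2*x^2 dx = -16/3;  ∫_0^2 4*x dx = 8.
Sum: -16/3 + 8 = 8/3.
So RHS = -∫_0^2 v(x) φ(x) dx = -8/3.
LHS = RHS, so the identity holds for this test φ.
Moreover u is smooth here and v(x) = u'(x) = 2 pointwise, so the identity holds for every test function. Hence v is the weak derivative of u.


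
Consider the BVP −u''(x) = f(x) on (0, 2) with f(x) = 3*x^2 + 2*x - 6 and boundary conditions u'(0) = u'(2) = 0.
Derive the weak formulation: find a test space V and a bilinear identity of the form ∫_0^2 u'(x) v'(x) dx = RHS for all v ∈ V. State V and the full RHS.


V = H^1(0, 2) (no boundary constraint on v; u is determined up to an additive constant); weak form: ∫_0^2 u'v' dx = ∫_0^2 (3*x^2 + 2*x - 6) v dx for all v ∈ V.

Multiply both sides by a test function v and integrate from 0 to 2:
  ∫_0^2 −u''(x) v(x) dx = ∫_0^2 f(x) v(x) dx.
Integrate the LHS by parts once:
  ∫_0^2 −u'' v dx = −[u'(x) v(x)]_0^2 + ∫_0^2 u'(x) v'(x) dx.
Thus ∫_0^2 u'(x) v'(x) dx = ∫_0^2 f(x) v(x) dx + [u'(x) v(x)]_0^2.
Choose V so that boundary terms are either known or forced to vanish.
u has homogeneous Neumann: u'(0) = u'(2) = 0. So [u' v]_0^2 = 0·v(2) − 0·v(0) = 0 for any v; take V = H^1(0, 2).
Weak formulation: find u (satisfying any essential BC) such that ∫_0^2 u'(x) v'(x) dx = ∫_0^2 f v dx for all v ∈ V (homogeneous Neumann, so boundary terms vanish).
Substituting f(x) = 3*x^2 + 2*x - 6, the right-hand side is ∫_0^2 (3*x^2 + 2*x - 6) v dx.
Compatibility check (pure Neumann): taking v ≡ 1 ∈ V gives 0 = ∫_0^2 f dx + (0) − (0), i.e. ∫_0^2 f dx must equal u'(0) − u'(2) = 0. Indeed ∫_0^2 (3*x^2 + 2*x - 6) dx = 0, so the data are compatible. The solution is then unique only up to an additive constant (fix it e.g. by requiring ∫_0^2 u dx = 0).


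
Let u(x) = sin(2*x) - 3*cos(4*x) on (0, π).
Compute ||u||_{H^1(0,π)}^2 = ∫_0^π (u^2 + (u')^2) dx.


||u||_{H^1(0,π)}^2 = 79*π

u'(x) = 12*sin(4*x) + 2*cos(2*x).
Expand u² and (u')² and integrate term by term on (0, π), using: for integers n ≥ 1, ∫_0^π sin²(nx) dx = ∫_0^π cos²(nx) dx = π/2; for n ≠ n', ∫_0^π sin(nx)sin(n'x) dx = ∫_0^π cos(nx)cos(n'x) dx = 0; and by product-to-sum, ∫_0^π sin(nx)cos(n'x) dx = ½∫_0^π [sin((n+n')x) + sin((n−n')x)] dx, which is 0 when n+n' is even and 2n/(n²−n'²) when n+n' is odd (it need not vanish on (0, π)).
  u² squared terms: (-3)²·∫cos(4x)² dx = 9·π/2 = 9*π/2;  (1)²·∫sin(2x)² dx = 1·π/2 = π/2.
  u² cross terms: 2·(-3)·(1)·∫cos(4x)·sin(2x) dx = -6·(0) = 0.
  So ∫_0^π u² dx = 9*π/2 + π/2 + 0 = 5*π.
  (u')² squared terms: (2)²·∫cos(2x)² dx = 4·π/2 = 2*π;  (12)²·∫sin(4x)² dx = 144·π/2 = 72*π.
  (u')² cross terms: 2·(2)·(12)·∫cos(2x)·sin(4x) dx = 48·(0) = 0.
  So ∫_0^π (u')² dx = 2*π + 72*π + 0 = 74*π.
||u||_{H^1}^2 = (5*π) + (74*π) = 79*π.


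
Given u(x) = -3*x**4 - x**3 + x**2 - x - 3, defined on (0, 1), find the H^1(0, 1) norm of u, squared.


||u||_{H^1}^2 = 19883/420

The H^1 norm (squared) on an interval (0, L) is
  ||u||_{H^1}^2 = ∫_0^L u(x)^2 dx + ∫_0^L u'(x)^2 dx.
Compute u'(x) = -12*x**3 - 3*x**2 + 2*x - 1.
Then u(x)^2 = 9*x**8 + 6*x**7 - 5*x**6 + 4*x**5 + 21*x**4 + 4*x**3 - 5*x**2 + 6*x + 9 and u'(x)^2 = 144*x**6 + 72*x**5 - 39*x**4 + 12*x**3 + 10*x**2 - 4*x + 1.
Integrate each monomial from 0 to 1 using ∫_0^1 c·x^n dx = c·1^(n+1)/(n+1):
  ∫_0^1 u(x)^2 dx = ∫_0^1 (9*x^8 + 6*x^7 - 5*x^6 + 4*x^5 + 21*x^4 + 4*x^3 - 5*x^2 + 6*x + 9) dx. Term by term:
    ∫_0^1 9*x^8 dx = 1;  ∫_0^1 6*x^7 dx = 3/4;  ∫_0^1 -5*x^6 dx = -5/7;
    ∫_0^1 4*x^5 dx = 2/3;  ∫_0^1 21*x^4 dx = 21/5;  ∫_0^1 4*x^3 dx = 1;
    ∫_0^1 -5*x^2 dx = -5/3;  ∫_0^1 6*x dx = 3;  ∫_0^1 9 dx = 9.
  Sum: 1 + 3/4 − 5/7 + 2/3 + 21/5 + 1 − 5/3 + 3 + 9 = 2413/140.
  ∫_0^1 u'(x)^2 dx = ∫_0^1 (144*x^6 + 72*x^5 - 39*x^4 + 12*x^3 + 10*x^2 - 4*x + 1) dx. Term by term:
    ∫_0^1 144*x^6 dx = 144/7;  ∫_0^1 72*x^5 dx = 12;  ∫_0^1 -39*x^4 dx = -39/5;
    ∫_0^1 12*x^3 dx = 3;  ∫_0^1 10*x^2 dx = 10/3;  ∫_0^1 -4*x dx = -2;
    ∫_0^1 1 dx = 1.
  Sum: 144/7 + 12 − 39/5 + 3 + 10/3 − 2 + 1 = 3161/105.
Adding: ||u||_{H^1}^2 = 2413/140 + 3161/105 = 19883/420.


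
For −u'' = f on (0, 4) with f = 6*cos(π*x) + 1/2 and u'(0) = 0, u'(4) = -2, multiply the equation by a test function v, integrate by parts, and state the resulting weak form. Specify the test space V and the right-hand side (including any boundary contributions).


V = H^1(0, 4) (v unrestricted at boundary; u is determined up to an additive constant); weak form: ∫_0^4 u'v' dx = ∫_0^4 (6*cos(π*x) + 1/2) v dx − 2·v(4) for all v ∈ V.

Multiply both sides by a test function v and integrate from 0 to 4:
  ∫_0^4 −u''(x) v(x) dx = ∫_0^4 f(x) v(x) dx.
Integrate the LHS by parts once:
  ∫_0^4 −u'' v dx = −[u'(x) v(x)]_0^4 + ∫_0^4 u'(x) v'(x) dx.
Thus ∫_0^4 u'(x) v'(x) dx = ∫_0^4 f(x) v(x) dx + [u'(x) v(x)]_0^4.
Choose V so that boundary terms are either known or forced to vanish.
u has inhomogeneous Neumann u'(0) = 0, u'(4) = -2. [u' v]_0^4 = (-2)·v(4) − (0)·v(0) = − 2·v(4). Take V = H^1(0, 4); boundary term becomes part of RHS.
Weak formulation: find u (satisfying any essential BC) such that ∫_0^4 u'(x) v'(x) dx = ∫_0^4 f v dx − 2·v(4) for all v ∈ V (Neumann data are natural BCs: they enter the RHS as boundary terms).
Substituting f(x) = 6*cos(π*x) + 1/2, the right-hand side is ∫_0^4 (6*cos(π*x) + 1/2) v dx − 2·v(4).
Compatibility check (pure Neumann): taking v ≡ 1 ∈ V gives 0 = ∫_0^4 f dx + (-2) − (0), i.e. ∫_0^4 f dx must equal u'(0) − u'(4) = 2. Indeed ∫_0^4 (6*cos(π*x) + 1/2) dx = 2, so the data are compatible. The solution is then unique only up to an additive constant (fix it e.g. by requiring ∫_0^4 u dx = 0).


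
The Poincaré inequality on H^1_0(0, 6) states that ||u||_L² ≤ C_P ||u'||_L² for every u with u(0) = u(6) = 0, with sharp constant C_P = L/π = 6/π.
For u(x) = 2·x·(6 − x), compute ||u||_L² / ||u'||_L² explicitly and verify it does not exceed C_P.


||u||_L² / ||u'||_L² = 3*sqrt(10)/5 < C_P = 6/π.

u(x) = 2·x·(6 − x), so u'(x) = 12 - 4*x.
u(x) = 2·x·(6 − x) vanishes at x = 0 and x = 6, so u ∈ H^1_0(0, 6). Differentiate via the product rule and integrate the resulting polynomials term by term.
  ∫_0^6 u² dx = ∫_0^6 (4*x^4 - 48*x^3 + 144*x^2) dx. Term by term:
    ∫_0^6 4*x^4 dx = 31104/5;  ∫_0^6 -48*x^3 dx = -15552;  ∫_0^6 144*x^2 dx = 10368.
  Sum: 31104/5 − 15552 + 10368 = 5184/5.
  ∫_0^6 (u')² dx = ∫_0^6 (16*x^2 - 96*x + 144) dx. Term by term:
    ∫_0^6 16*x^2 dx = 1152;  ∫_0^6 -96*x dx = -1728;  ∫_0^6 144 dx = 864.
  Sum: 1152 − 1728 + 864 = 288.
∫_0^6 u² dx = 5184/5, so ||u||_L² = 72*sqrt(5)/5.
∫_0^6 (u')² dx = 288, so ||u'||_L² = 12*sqrt(2).
Ratio ||u||_L² / ||u'||_L² = 3*sqrt(10)/5.
Sharp Poincaré constant on H^1_0(0, 6) is C_P = L/π = 6/π, achieved by sin(π/6·x).
A polynomial bump cannot attain the sharp Poincaré constant (only the first sine eigenfunction does), so the ratio is strictly less than C_P, consistent with ||u||_L² ≤ C_P ||u'||_L².


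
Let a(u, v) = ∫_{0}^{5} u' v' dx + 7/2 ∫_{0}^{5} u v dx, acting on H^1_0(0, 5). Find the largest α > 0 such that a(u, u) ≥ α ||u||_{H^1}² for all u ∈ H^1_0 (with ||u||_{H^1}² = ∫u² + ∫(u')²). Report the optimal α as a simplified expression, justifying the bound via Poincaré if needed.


α = 1

Coercivity of a(·,·) on H^1_0(0, 5) means a(u, u) ≥ α ||u||_{H^1}² for every u ∈ H^1_0.
The interval has length L = 5, and Poincaré/coercivity depend only on L. Here a(u, u) = ∫(u')² + (7/2)·∫u².
Here c = 7/2 ≥ 1, so a(u,u) = ∫(u')² + c∫u² ≥ ∫(u')² + ∫u² = ||u||_{H^1}², i.e. α = 1 works. No larger α is possible: a(u,u) ≥ α||u||_{H^1}² means (1−α)∫(u')² ≥ (α−c)∫u², and for the modes u_n = sin(nπ(x−x₀)/L) (x₀ the left endpoint) one has ∫u_n²/∫(u_n')² = (L/(nπ))² → 0, so a(u_n,u_n)/||u_n||_{H^1}² → 1. Hence the optimal constant is α = 1.
Therefore α = 1.


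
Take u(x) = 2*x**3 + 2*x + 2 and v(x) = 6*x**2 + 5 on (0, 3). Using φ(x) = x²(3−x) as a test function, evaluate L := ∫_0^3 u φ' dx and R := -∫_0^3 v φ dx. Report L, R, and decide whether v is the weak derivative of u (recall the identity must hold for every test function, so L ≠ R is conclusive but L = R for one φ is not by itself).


LHS = -1593/10, RHS = -3591/20. No, v is not the weak derivative of u.

u(x) = 2*x**3 + 2*x + 2, classical derivative u'(x) = 6*x**2 + 2.
φ(x) = x²(3−x), so φ'(x) = 3*x*(2 - x).
Note φ(0) = φ(3) = 0, so the boundary term u·φ vanishes.
LHS = ∫_0^3 u(x) φ'(x) dx = ∫_0^3 (-6*x^5 + 12*x^4 - 6*x^3 + 6*x^2 + 12*x) dx. Term by term:
  ∫_0^3 -6*x^5 dx = -729;  ∫_0^3 12*x^4 dx = 2916/5;  ∫_0^3 -6*x^3 dx = -243/2;
  ∫_0^3 6*x^2 dx = 54;  ∫_0^3 12*x dx = 54.
Sum: -729 + 2916/5 − 243/2 + 54 + 54 = -1593/10.
So LHS = -1593/10.
∫_0^3 v(x) φ(x) dx = ∫_0^3 (-6*x^5 + 18*x^4 - 5*x^3 + 15*x^2) dx. Term by term:
  ∫_0^3 -6*x^5 dx = -729;  ∫_0^3 18*x^4 dx = 4374/5;  ∫_0^3 -5*x^3 dx = -405/4;
  ∫_0^3 15*x^2 dx = 135.
Sum: -729 + 4374/5 − 405/4 + 135 = 3591/20.
So RHS = -∫_0^3 v(x) φ(x) dx = -3591/20.
LHS − RHS = 81/4 ≠ 0, so the identity fails.
(For a valid weak derivative the identity must hold for EVERY test function, in particular this one. The failure shows v is NOT the weak derivative of u.)
Correct weak derivative would be u'(x) = 6*x**2 + 2.


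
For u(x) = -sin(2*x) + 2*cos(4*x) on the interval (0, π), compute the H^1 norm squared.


||u||_{H^1(0,π)}^2 = 73*π/2

u'(x) = -8*sin(4*x) - 2*cos(2*x).
Expand u² and (u')² and integrate term by term on (0, π), using: for integers n ≥ 1, ∫_0^π sin²(nx) dx = ∫_0^π cos²(nx) dx = π/2; for n ≠ n', ∫_0^π sin(nx)sin(n'x) dx = ∫_0^π cos(nx)cos(n'x) dx = 0; and by product-to-sum, ∫_0^π sin(nx)cos(n'x) dx = ½∫_0^π [sin((n+n')x) + sin((n−n')x)] dx, which is 0 when n+n' is even and 2n/(n²−n'²) when n+n' is odd (it need not vanish on (0, π)).
  u² squared terms: (-1)²·∫sin(2x)² dx = 1·π/2 = π/2;  (2)²·∫cos(4x)² dx = 4·π/2 = 2*π.
  u² cross terms: 2·(-1)·(2)·∫sin(2x)·cos(4x) dx = -4·(0) = 0.
  So ∫_0^π u² dx = π/2 + 2*π + 0 = 5*π/2.
  (u')² squared terms: (-8)²·∫sin(4x)² dx = 64·π/2 = 32*π;  (-2)²·∫cos(2x)² dx = 4·π/2 = 2*π.
  (u')² cross terms: 2·(-8)·(-2)·∫sin(4x)·cos(2x) dx = 32·(0) = 0.
  So ∫_0^π (u')² dx = 32*π + 2*π + 0 = 34*π.
||u||_{H^1}^2 = (5*π/2) + (34*π) = 73*π/2.


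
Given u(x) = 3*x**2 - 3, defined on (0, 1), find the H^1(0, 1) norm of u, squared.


||u||_{H^1}^2 = 84/5

The H^1 norm (squared) on an interval (0, L) is
  ||u||_{H^1}^2 = ∫_0^L u(x)^2 dx + ∫_0^L u'(x)^2 dx.
Compute u'(x) = 6*x.
Then u(x)^2 = 9*x**4 - 18*x**2 + 9 and u'(x)^2 = 36*x**2.
Integrate each monomial from 0 to 1 using ∫_0^1 c·x^n dx = c·1^(n+1)/(n+1):
  ∫_0^1 u(x)^2 dx = ∫_0^1 (9*x^4 - 18*x^2 + 9) dx. Term by term:
    ∫_0^1 9*x^4 dx = 9/5;  ∫_0^1 -18*x^2 dx = -6;  ∫_0^1 9 dx = 9.
  Sum: 9/5 − 6 + 9 = 24/5.
  ∫_0^1 u'(x)^2 dx = ∫_0^1 (36*x^2) dx. Term by term:
    ∫_0^1 36*x^2 dx = 12.
Adding: ||u||_{H^1}^2 = 24/5 + 12 = 84/5.


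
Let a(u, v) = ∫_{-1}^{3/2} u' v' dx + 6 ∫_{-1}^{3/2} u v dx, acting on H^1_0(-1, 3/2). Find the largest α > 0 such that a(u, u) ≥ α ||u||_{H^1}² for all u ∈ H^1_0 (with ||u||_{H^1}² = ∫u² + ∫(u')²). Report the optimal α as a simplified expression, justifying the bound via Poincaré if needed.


α = 1

Coercivity of a(·,·) on H^1_0(-1, 3/2) means a(u, u) ≥ α ||u||_{H^1}² for every u ∈ H^1_0.
The interval has length L = 5/2, and Poincaré/coercivity depend only on L. Here a(u, u) = ∫(u')² + (6)·∫u².
Here c = 6 ≥ 1, so a(u,u) = ∫(u')² + c∫u² ≥ ∫(u')² + ∫u² = ||u||_{H^1}², i.e. α = 1 works. No larger α is possible: a(u,u) ≥ α||u||_{H^1}² means (1−α)∫(u')² ≥ (α−c)∫u², and for the modes u_n = sin(nπ(x−x₀)/L) (x₀ the left endpoint) one has ∫u_n²/∫(u_n')² = (L/(nπ))² → 0, so a(u_n,u_n)/||u_n||_{H^1}² → 1. Hence the optimal constant is α = 1.
Therefore α = 1.


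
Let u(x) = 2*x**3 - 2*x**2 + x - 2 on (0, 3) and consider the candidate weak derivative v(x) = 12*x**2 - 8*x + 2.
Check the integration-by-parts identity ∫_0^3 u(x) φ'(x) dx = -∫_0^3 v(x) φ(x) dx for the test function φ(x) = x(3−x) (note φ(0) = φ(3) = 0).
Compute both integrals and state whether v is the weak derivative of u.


LHS = -252/5, RHS = -504/5. No, v is not the weak derivative of u.

u(x) = 2*x**3 - 2*x**2 + x - 2, classical derivative u'(x) = 6*x**2 - 4*x + 1.
φ(x) = x(3−x), so φ'(x) = 3 - 2*x.
Note φ(0) = φ(3) = 0, so the boundary term u·φ vanishes.
LHS = ∫_0^3 u(x) φ'(x) dx = ∫_0^3 (-4*x^4 + 10*x^3 - 8*x^2 + 7*x - 6) dx. Term by term:
  ∫_0^3 -4*x^4 dx = -972/5;  ∫_0^3 10*x^3 dx = 405/2;  ∫_0^3 -8*x^2 dx = -72;
  ∫_0^3 7*x dx = 63/2;  ∫_0^3 -6 dx = -18.
Sum: -972/5 + 405/2 − 72 + 63/2 − 18 = -252/5.
So LHS = -252/5.
∫_0^3 v(x) φ(x) dx = ∫_0^3 (-12*x^4 + 44*x^3 - 26*x^2 + 6*x) dx. Term by term:
  ∫_0^3 -12*x^4 dx = -2916/5;  ∫_0^3 44*x^3 dx = 891;  ∫_0^3 -26*x^2 dx = -234;
  ∫_0^3 6*x dx = 27.
Sum: -2916/5 + 891 − 234 + 27 = 504/5.
So RHS = -∫_0^3 v(x) φ(x) dx = -504/5.
LHS − RHS = 252/5 ≠ 0, so the identity fails.
(For a valid weak derivative the identity must hold for EVERY test function, in particular this one. The failure shows v is NOT the weak derivative of u.)
Correct weak derivative would be u'(x) = 6*x**2 - 4*x + 1.


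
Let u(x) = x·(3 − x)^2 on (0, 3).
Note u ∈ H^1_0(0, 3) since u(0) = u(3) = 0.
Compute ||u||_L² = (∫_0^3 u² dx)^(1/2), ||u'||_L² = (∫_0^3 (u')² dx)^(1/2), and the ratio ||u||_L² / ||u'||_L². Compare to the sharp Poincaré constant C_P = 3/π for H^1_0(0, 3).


||u||_L² / ||u'||_L² = 3*sqrt(14)/14 < C_P = 3/π.

u(x) = x·(3 − x)^2, so u'(x) = 3*(x - 3)*(x - 1).
u(x) = x·(3 − x)^2 vanishes at x = 0 and x = 3, so u ∈ H^1_0(0, 3). Differentiate via the product rule and integrate the resulting polynomials term by term.
  ∫_0^3 u² dx = ∫_0^3 (x^6 - 12*x^5 + 54*x^4 - 108*x^3 + 81*x^2) dx. Term by term:
    ∫_0^3 x^6 dx = 2187/7;  ∫_0^3 -12*x^5 dx = -1458;  ∫_0^3 54*x^4 dx = 13122/5;
    ∫_0^3 -108*x^3 dx = -2187;  ∫_0^3 81*x^2 dx = 729.
  Sum: 2187/7 − 1458 + 13122/5 − 2187 + 729 = 729/35.
  ∫_0^3 (u')² dx = ∫_0^3 (9*x^4 - 72*x^3 + 198*x^2 - 216*x + 81) dx. Term by term:
    ∫_0^3 9*x^4 dx = 2187/5;  ∫_0^3 -72*x^3 dx = -1458;  ∫_0^3 198*x^2 dx = 1782;
    ∫_0^3 -216*x dx = -972;  ∫_0^3 81 dx = 243.
  Sum: 2187/5 − 1458 + 1782 − 972 + 243 = 162/5.
∫_0^3 u² dx = 729/35, so ||u||_L² = 27*sqrt(35)/35.
∫_0^3 (u')² dx = 162/5, so ||u'||_L² = 9*sqrt(10)/5.
Ratio ||u||_L² / ||u'||_L² = 3*sqrt(14)/14.
Sharp Poincaré constant on H^1_0(0, 3) is C_P = L/π = 3/π, achieved by sin(π/3·x).
A polynomial bump cannot attain the sharp Poincaré constant (only the first sine eigenfunction does), so the ratio is strictly less than C_P, consistent with ||u||_L² ≤ C_P ||u'||_L².


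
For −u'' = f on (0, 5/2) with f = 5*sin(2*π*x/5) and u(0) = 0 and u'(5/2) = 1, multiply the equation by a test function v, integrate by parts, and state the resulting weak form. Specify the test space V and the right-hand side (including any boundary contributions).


V = {v ∈ H^1(0, 5/2) : v(0) = 0} (test functions vanish at x = 0 where u is specified); weak form: ∫_0^5/2 u'v' dx = ∫_0^5/2 (5*sin(2*π*x/5)) v dx + v(5/2) for all v ∈ V.

Multiply both sides by a test function v and integrate from 0 to 5/2:
  ∫_0^5/2 −u''(x) v(x) dx = ∫_0^5/2 f(x) v(x) dx.
Integrate the LHS by parts once:
  ∫_0^5/2 −u'' v dx = −[u'(x) v(x)]_0^5/2 + ∫_0^5/2 u'(x) v'(x) dx.
Thus ∫_0^5/2 u'(x) v'(x) dx = ∫_0^5/2 f(x) v(x) dx + [u'(x) v(x)]_0^5/2.
Choose V so that boundary terms are either known or forced to vanish.
Mixed BC: u(0) = 0 (Dirichlet) and u'(5/2) = 1 (Neumann). Define V = {v ∈ H^1(0, 5/2) : v(0) = 0}. Then [u' v]_0^5/2 = u'(5/2)·v(5/2) − u'(0)·0 = v(5/2).
Weak formulation: find u (satisfying any essential BC) such that ∫_0^5/2 u'(x) v'(x) dx = ∫_0^5/2 f v dx + v(5/2) for all v ∈ V (Dirichlet at 0 absorbed into V; Neumann datum at x = 5/2 contributes the boundary term).
Substituting f(x) = 5*sin(2*π*x/5), the right-hand side is ∫_0^5/2 (5*sin(2*π*x/5)) v dx + v(5/2).


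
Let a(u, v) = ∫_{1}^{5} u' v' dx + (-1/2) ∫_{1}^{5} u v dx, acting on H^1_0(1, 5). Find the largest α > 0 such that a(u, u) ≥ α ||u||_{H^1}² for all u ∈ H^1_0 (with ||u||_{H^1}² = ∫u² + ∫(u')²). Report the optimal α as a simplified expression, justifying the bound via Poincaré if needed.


α = (-8 + π^2)/(π^2 + 16)

Coercivity of a(·,·) on H^1_0(1, 5) means a(u, u) ≥ α ||u||_{H^1}² for every u ∈ H^1_0.
The interval has length L = 4, and Poincaré/coercivity depend only on L. Here a(u, u) = ∫(u')² + (-1/2)·∫u².
Here c = -1/2 < 0 with |c| < (π/L)² = π^2/16, so coercivity still holds. The condition a(u,u) ≥ α||u||_{H^1}² reads (1−α)∫(u')² ≥ (α−c)∫u². Any admissible α is ≤ 1 (rapidly oscillating u have ∫u²/∫(u')² → 0), and α = 1 would force 0 ≥ (1−c)∫u², impossible since c < 1; so 1−α > 0. By the sharp Poincaré inequality on H^1_0 of an interval of length L, ∫(u')² ≥ (π/L)²∫u² with equality for the first sine mode sin(π(x−x₀)/L) (x₀ the left endpoint), so the inequality holds for all u iff (1−α)(π/L)² ≥ α − c, i.e. α ≤ ((π/L)² + c)/((π/L)² + 1) = (1 + c(L/π)²)/(1 + (L/π)²). (Direct route, valid since c ≤ 0: Poincaré gives c∫u² ≥ c(L/π)²∫(u')², so a(u,u) ≥ (1 + c(L/π)²)∫(u')², while ||u||_{H^1}² ≤ (1 + (L/π)²)∫(u')²; dividing yields the same α.) With (π/L)² = π^2/16 and c = -1/2, the largest admissible constant is α = ((π/L)² + c)/((π/L)² + 1).
Simplifying, α = (-8 + π^2)/(π^2 + 16).


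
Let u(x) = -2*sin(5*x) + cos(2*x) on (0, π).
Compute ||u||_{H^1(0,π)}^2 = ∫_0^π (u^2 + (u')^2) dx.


||u||_{H^1(0,π)}^2 = -200/21 + 109*π/2

u'(x) = -2*sin(2*x) - 10*cos(5*x).
Expand u² and (u')² and integrate term by term on (0, π), using: for integers n ≥ 1, ∫_0^π sin²(nx) dx = ∫_0^π cos²(nx) dx = π/2; for n ≠ n', ∫_0^π sin(nx)sin(n'x) dx = ∫_0^π cos(nx)cos(n'x) dx = 0; and by product-to-sum, ∫_0^π sin(nx)cos(n'x) dx = ½∫_0^π [sin((n+n')x) + sin((n−n')x)] dx, which is 0 when n+n' is even and 2n/(n²−n'²) when n+n' is odd (it need not vanish on (0, π)).
  u² squared terms: (-2)²·∫sin(5x)² dx = 4·π/2 = 2*π;  (1)²·∫cos(2x)² dx = 1·π/2 = π/2.
  u² cross terms: 2·(-2)·(1)·∫sin(5x)·cos(2x) dx = -4·(10/21) = -40/21.
  So ∫_0^π u² dx = 2*π + π/2 − 40/21 = -40/21 + 5*π/2.
  (u')² squared terms: (-10)²·∫cos(5x)² dx = 100·π/2 = 50*π;  (-2)²·∫sin(2x)² dx = 4·π/2 = 2*π.
  (u')² cross terms: 2·(-10)·(-2)·∫cos(5x)·sin(2x) dx = 40·(-4/21) = -160/21.
  So ∫_0^π (u')² dx = 50*π + 2*π − 160/21 = -160/21 + 52*π.
||u||_{H^1}^2 = (-40/21 + 5*π/2) + (-160/21 + 52*π) = -200/21 + 109*π/2.


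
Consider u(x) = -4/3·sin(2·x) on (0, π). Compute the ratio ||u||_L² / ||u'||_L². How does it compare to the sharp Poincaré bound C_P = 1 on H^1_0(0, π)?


||u||_L² / ||u'||_L² = 1/2 < C_P = 1.

u(x) = -4/3·sin(2·x), so u'(x) = -8*cos(2*x)/3.
Writing u(x) = A·sin(kπx/L) with A = -4/3 and k = 2, use ∫_0^L sin²(kπx/L) dx = L/2 and ∫_0^L cos²(kπx/L) dx = L/2.
u² = 16/9·sin²(2·x) and (u')² = 64/9·cos²(2·x), and each of sin², cos² integrates to L/2 = π/2 over (0, π).
∫_0^π u² dx = 8*π/9, so ||u||_L² = 2*sqrt(2)*sqrt(π)/3.
∫_0^π (u')² dx = 32*π/9, so ||u'||_L² = 4*sqrt(2)*sqrt(π)/3.
Ratio ||u||_L² / ||u'||_L² = 1/2.
Sharp Poincaré constant on H^1_0(0, π) is C_P = L/π = 1, achieved by sin(x).
This is the k = 2 harmonic; the ratio L/(kπ) is strictly less than C_P = L/π, consistent with the sharp inequality ||u||_L² ≤ C_P ||u'||_L².


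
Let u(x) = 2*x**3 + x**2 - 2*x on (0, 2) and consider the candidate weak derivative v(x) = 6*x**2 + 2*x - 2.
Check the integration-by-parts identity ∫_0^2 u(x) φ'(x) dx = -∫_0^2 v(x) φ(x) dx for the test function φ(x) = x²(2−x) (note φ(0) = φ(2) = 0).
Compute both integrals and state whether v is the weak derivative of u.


LHS = -40/3, RHS = -40/3. Yes, v = u' weakly.

u(x) = 2*x**3 + x**2 - 2*x, classical derivative u'(x) = 6*x**2 + 2*x - 2.
φ(x) = x²(2−x), so φ'(x) = x*(4 - 3*x).
Note φ(0) = φ(2) = 0, so the boundary term u·φ vanishes.
LHS = ∫_0^2 u(x) φ'(x) dx = ∫_0^2 (-6*x^5 + 5*x^4 + 10*x^3 - 8*x^2) dx. Term by term:
  ∫_0^2 -6*x^5 dx = -64;  ∫_0^2 5*x^4 dx = 32;  ∫_0^2 10*x^3 dx = 40;
  ∫_0^2 -8*x^2 dx = -64/3.
Sum: -64 + 32 + 40 − 64/3 = -40/3.
So LHS = -40/3.
∫_0^2 v(x) φ(x) dx = ∫_0^2 (-6*x^5 + 10*x^4 + 6*x^3 - 4*x^2) dx. Term by term:
  ∫_0^2 -6*x^5 dx = -64;  ∫_0^2 10*x^4 dx = 64;  ∫_0^2 6*x^3 dx = 24;
  ∫_0^2 -4*x^2 dx = -32/3.
Sum: -64 + 64 + 24 − 32/3 = 40/3.
So RHS = -∫_0^2 v(x) φ(x) dx = -40/3.
LHS = RHS, so the identity holds for this test φ.
Moreover u is smooth here and v(x) = u'(x) = 6*x**2 + 2*x - 2 pointwise, so the identity holds for every test function. Hence v is the weak derivative of u.


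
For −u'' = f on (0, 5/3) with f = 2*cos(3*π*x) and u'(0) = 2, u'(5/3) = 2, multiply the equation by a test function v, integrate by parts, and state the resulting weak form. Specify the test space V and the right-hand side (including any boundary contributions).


V = H^1(0, 5/3) (v unrestricted at boundary; u is determined up to an additive constant); weak form: ∫_0^5/3 u'v' dx = ∫_0^5/3 (2*cos(3*π*x)) v dx + 2·v(5/3) − 2·v(0) for all v ∈ V.

Multiply both sides by a test function v and integrate from 0 to 5/3:
  ∫_0^5/3 −u''(x) v(x) dx = ∫_0^5/3 f(x) v(x) dx.
Integrate the LHS by parts once:
  ∫_0^5/3 −u'' v dx = −[u'(x) v(x)]_0^5/3 + ∫_0^5/3 u'(x) v'(x) dx.
Thus ∫_0^5/3 u'(x) v'(x) dx = ∫_0^5/3 f(x) v(x) dx + [u'(x) v(x)]_0^5/3.
Choose V so that boundary terms are either known or forced to vanish.
u has inhomogeneous Neumann u'(0) = 2, u'(5/3) = 2. [u' v]_0^5/3 = (2)·v(5/3) − (2)·v(0) = 2·v(5/3) − 2·v(0). Take V = H^1(0, 5/3); boundary term becomes part of RHS.
Weak formulation: find u (satisfying any essential BC) such that ∫_0^5/3 u'(x) v'(x) dx = ∫_0^5/3 f v dx + 2·v(5/3) − 2·v(0) for all v ∈ V (Neumann data are natural BCs: they enter the RHS as boundary terms).
Substituting f(x) = 2*cos(3*π*x), the right-hand side is ∫_0^5/3 (2*cos(3*π*x)) v dx + 2·v(5/3) − 2·v(0).
Compatibility check (pure Neumann): taking v ≡ 1 ∈ V gives 0 = ∫_0^5/3 f dx + (2) − (2), i.e. ∫_0^5/3 f dx must equal u'(0) − u'(5/3) = 0. Indeed ∫_0^5/3 (2*cos(3*π*x)) dx = 0, so the data are compatible. The solution is then unique only up to an additive constant (fix it e.g. by requiring ∫_0^5/3 u dx = 0).


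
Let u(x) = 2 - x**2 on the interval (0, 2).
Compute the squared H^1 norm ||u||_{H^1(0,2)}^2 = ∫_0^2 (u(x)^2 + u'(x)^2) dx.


||u||_{H^1}^2 = 72/5

The H^1 norm (squared) on an interval (0, L) is
  ||u||_{H^1}^2 = ∫_0^L u(x)^2 dx + ∫_0^L u'(x)^2 dx.
Compute u'(x) = -2*x.
Then u(x)^2 = x**4 - 4*x**2 + 4 and u'(x)^2 = 4*x**2.
Integrate each monomial from 0 to 2 using ∫_0^2 c·x^n dx = c·2^(n+1)/(n+1):
  ∫_0^2 u(x)^2 dx = ∫_0^2 (x^4 - 4*x^2 + 4) dx. Term by term:
    ∫_0^2 x^4 dx = 32/5;  ∫_0^2 -4*x^2 dx = -32/3;  ∫_0^2 4 dx = 8.
  Sum: 32/5 − 32/3 + 8 = 56/15.
  ∫_0^2 u'(x)^2 dx = ∫_0^2 (4*x^2) dx. Term by term:
    ∫_0^2 4*x^2 dx = 32/3.
Adding: ||u||_{H^1}^2 = 56/15 + 32/3 = 72/5.


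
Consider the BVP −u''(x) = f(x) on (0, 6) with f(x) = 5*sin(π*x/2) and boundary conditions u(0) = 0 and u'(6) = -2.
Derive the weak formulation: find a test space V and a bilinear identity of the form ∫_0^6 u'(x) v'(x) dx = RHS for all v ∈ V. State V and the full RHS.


V = {v ∈ H^1(0, 6) : v(0) = 0} (test functions vanish at x = 0 where u is specified); weak form: ∫_0^6 u'v' dx = ∫_0^6 (5*sin(π*x/2)) v dx − 2·v(6) for all v ∈ V.

Multiply both sides by a test function v and integrate from 0 to 6:
  ∫_0^6 −u''(x) v(x) dx = ∫_0^6 f(x) v(x) dx.
Integrate the LHS by parts once:
  ∫_0^6 −u'' v dx = −[u'(x) v(x)]_0^6 + ∫_0^6 u'(x) v'(x) dx.
Thus ∫_0^6 u'(x) v'(x) dx = ∫_0^6 f(x) v(x) dx + [u'(x) v(x)]_0^6.
Choose V so that boundary terms are either known or forced to vanish.
Mixed BC: u(0) = 0 (Dirichlet) and u'(6) = -2 (Neumann). Define V = {v ∈ H^1(0, 6) : v(0) = 0}. Then [u' v]_0^6 = u'(6)·v(6) − u'(0)·0 = − 2·v(6).
Weak formulation: find u (satisfying any essential BC) such that ∫_0^6 u'(x) v'(x) dx = ∫_0^6 f v dx − 2·v(6) for all v ∈ V (Dirichlet at 0 absorbed into V; Neumann datum at x = 6 contributes the boundary term).
Substituting f(x) = 5*sin(π*x/2), the right-hand side is ∫_0^6 (5*sin(π*x/2)) v dx − 2·v(6).


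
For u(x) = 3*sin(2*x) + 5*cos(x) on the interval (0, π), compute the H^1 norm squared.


||u||_{H^1(0,π)}^2 = 80 + 95*π/2

u'(x) = -5*sin(x) + 6*cos(2*x).
Expand u² and (u')² and integrate term by term on (0, π), using: for integers n ≥ 1, ∫_0^π sin²(nx) dx = ∫_0^π cos²(nx) dx = π/2; for n ≠ n', ∫_0^π sin(nx)sin(n'x) dx = ∫_0^π cos(nx)cos(n'x) dx = 0; and by product-to-sum, ∫_0^π sin(nx)cos(n'x) dx = ½∫_0^π [sin((n+n')x) + sin((n−n')x)] dx, which is 0 when n+n' is even and 2n/(n²−n'²) when n+n' is odd (it need not vanish on (0, π)).
  u² squared terms: (3)²·∫sin(2x)² dx = 9·π/2 = 9*π/2;  (5)²·∫cos(x)² dx = 25·π/2 = 25*π/2.
  u² cross terms: 2·(3)·(5)·∫sin(2x)·cos(x) dx = 30·(4/3) = 40.
  So ∫_0^π u² dx = 9*π/2 + 25*π/2 + 40 = 40 + 17*π.
  (u')² squared terms: (-5)²·∫sin(x)² dx = 25·π/2 = 25*π/2;  (6)²·∫cos(2x)² dx = 36·π/2 = 18*π.
  (u')² cross terms: 2·(-5)·(6)·∫sin(x)·cos(2x) dx = -60·(-2/3) = 40.
  So ∫_0^π (u')² dx = 25*π/2 + 18*π + 40 = 40 + 61*π/2.
||u||_{H^1}^2 = (40 + 17*π) + (40 + 61*π/2) = 80 + 95*π/2.


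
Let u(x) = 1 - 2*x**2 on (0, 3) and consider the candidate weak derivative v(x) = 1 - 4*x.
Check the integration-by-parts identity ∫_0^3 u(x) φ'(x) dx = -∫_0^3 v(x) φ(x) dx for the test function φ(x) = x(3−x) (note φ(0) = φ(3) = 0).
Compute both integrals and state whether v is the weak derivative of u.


LHS = 27, RHS = 45/2. No, v is not the weak derivative of u.

u(x) = 1 - 2*x**2, classical derivative u'(x) = -4*x.
φ(x) = x(3−x), so φ'(x) = 3 - 2*x.
Note φ(0) = φ(3) = 0, so the boundary term u·φ vanishes.
LHS = ∫_0^3 u(x) φ'(x) dx = ∫_0^3 (4*x^3 - 6*x^2 - 2*x + 3) dx. Term by term:
  ∫_0^3 4*x^3 dx = 81;  ∫_0^3 -6*x^2 dx = -54;  ∫_0^3 -2*x dx = -9;
  ∫_0^3 3 dx = 9.
Sum: 81 − 54 − 9 + 9 = 27.
So LHS = 27.
∫_0^3 v(x) φ(x) dx = ∫_0^3 (4*x^3 - 13*x^2 + 3*x) dx. Term by term:
  ∫_0^3 4*x^3 dx = 81;  ∫_0^3 -13*x^2 dx = -117;  ∫_0^3 3*x dx = 27/2.
Sum: 81 − 117 + 27/2 = -45/2.
So RHS = -∫_0^3 v(x) φ(x) dx = 45/2.
LHS − RHS = 9/2 ≠ 0, so the identity fails.
(For a valid weak derivative the identity must hold for EVERY test function, in particular this one. The failure shows v is NOT the weak derivative of u.)
Correct weak derivative would be u'(x) = -4*x.


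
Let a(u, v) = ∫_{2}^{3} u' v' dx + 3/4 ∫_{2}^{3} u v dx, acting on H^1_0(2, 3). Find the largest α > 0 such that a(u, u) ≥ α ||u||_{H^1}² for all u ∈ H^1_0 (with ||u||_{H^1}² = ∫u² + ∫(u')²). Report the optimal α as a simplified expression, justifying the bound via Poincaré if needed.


α = (3/4 + π^2)/(1 + π^2)

Coercivity of a(·,·) on H^1_0(2, 3) means a(u, u) ≥ α ||u||_{H^1}² for every u ∈ H^1_0.
The interval has length L = 1, and Poincaré/coercivity depend only on L. Here a(u, u) = ∫(u')² + (3/4)·∫u².
Here 0 < c = 3/4 < 1. The condition a(u,u) ≥ α||u||_{H^1}² reads (1−α)∫(u')² ≥ (α−c)∫u². Any admissible α is ≤ 1 (rapidly oscillating u have ∫u²/∫(u')² → 0), and α = 1 would force 0 ≥ (1−c)∫u², impossible since c < 1; so 1−α > 0. By the sharp Poincaré inequality on H^1_0 of an interval of length L, ∫(u')² ≥ (π/L)²∫u² with equality for the first sine mode sin(π(x−x₀)/L) (x₀ the left endpoint), so the inequality holds for all u iff (1−α)(π/L)² ≥ α − c, i.e. α ≤ ((π/L)² + c)/((π/L)² + 1) = (1 + c(L/π)²)/(1 + (L/π)²). With (π/L)² = π^2 and c = 3/4, the largest admissible constant is α = ((π/L)² + c)/((π/L)² + 1).
Simplifying, α = (3/4 + π^2)/(1 + π^2).


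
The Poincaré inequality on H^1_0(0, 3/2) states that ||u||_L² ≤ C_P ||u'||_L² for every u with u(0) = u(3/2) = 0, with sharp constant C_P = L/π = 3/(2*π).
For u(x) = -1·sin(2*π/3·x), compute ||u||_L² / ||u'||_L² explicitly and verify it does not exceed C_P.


||u||_L² / ||u'||_L² = 3/(2*π) = C_P.

u(x) = -1·sin(2*π/3·x), so u'(x) = -2*π*cos(2*π*x/3)/3.
Writing u(x) = A·sin(kπx/L) with A = -1 and k = 1, use ∫_0^L sin²(kπx/L) dx = L/2 and ∫_0^L cos²(kπx/L) dx = L/2.
u² = 1·sin²(2*π/3·x) and (u')² = 4*π^2/9·cos²(2*π/3·x), and each of sin², cos² integrates to L/2 = 3/4 over (0, 3/2).
∫_0^3/2 u² dx = 3/4, so ||u||_L² = sqrt(3)/2.
∫_0^3/2 (u')² dx = π^2/3, so ||u'||_L² = sqrt(3)*π/3.
Ratio ||u||_L² / ||u'||_L² = 3/(2*π).
Sharp Poincaré constant on H^1_0(0, 3/2) is C_P = L/π = 3/(2*π), achieved by sin(2*π/3·x).
This is the k = 1 eigenfunction (up to amplitude), so the ratio equals the sharp Poincaré constant exactly.


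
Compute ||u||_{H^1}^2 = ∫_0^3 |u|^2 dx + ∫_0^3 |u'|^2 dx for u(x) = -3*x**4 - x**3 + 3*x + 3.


||u||_{H^1}^2 = 2077947/28

The H^1 norm (squared) on an interval (0, L) is
  ||u||_{H^1}^2 = ∫_0^L u(x)^2 dx + ∫_0^L u'(x)^2 dx.
Compute u'(x) = -12*x**3 - 3*x**2 + 3.
Then u(x)^2 = 9*x**8 + 6*x**7 + x**6 - 18*x**5 - 24*x**4 - 6*x**3 + 9*x**2 + 18*x + 9 and u'(x)^2 = 144*x**6 + 72*x**5 + 9*x**4 - 72*x**3 - 18*x**2 + 9.
Integrate each monomial from 0 to 3 using ∫_0^3 c·x^n dx = c·3^(n+1)/(n+1):
  ∫_0^3 u(x)^2 dx = ∫_0^3 (9*x^8 + 6*x^7 + x^6 - 18*x^5 - 24*x^4 - 6*x^3 + 9*x^2 + 18*x + 9) dx. Term by term:
    ∫_0^3 9*x^8 dx = 19683;  ∫_0^3 6*x^7 dx = 19683/4;  ∫_0^3 x^6 dx = 2187/7;
    ∫_0^3 -18*x^5 dx = -2187;  ∫_0^3 -24*x^4 dx = -5832/5;  ∫_0^3 -6*x^3 dx = -243/2;
    ∫_0^3 9*x^2 dx = 81;  ∫_0^3 18*x dx = 81;  ∫_0^3 9 dx = 27.
  Sum: 19683 + 19683/4 + 2187/7 − 2187 − 5832/5 − 243/2 + 81 + 81 + 27 = 3028239/140.
  ∫_0^3 u'(x)^2 dx = ∫_0^3 (144*x^6 + 72*x^5 + 9*x^4 - 72*x^3 - 18*x^2 + 9) dx. Term by term:
    ∫_0^3 144*x^6 dx = 314928/7;  ∫_0^3 72*x^5 dx = 8748;  ∫_0^3 9*x^4 dx = 2187/5;
    ∫_0^3 -72*x^3 dx = -1458;  ∫_0^3 -18*x^2 dx = -162;  ∫_0^3 9 dx = 27.
  Sum: 314928/7 + 8748 + 2187/5 − 1458 − 162 + 27 = 1840374/35.
Adding: ||u||_{H^1}^2 = 3028239/140 + 1840374/35 = 2077947/28.


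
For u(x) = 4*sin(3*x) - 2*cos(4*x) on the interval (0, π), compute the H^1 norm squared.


||u||_{H^1(0,π)}^2 = 1632/7 + 114*π

u'(x) = 8*sin(4*x) + 12*cos(3*x).
Expand u² and (u')² and integrate term by term on (0, π), using: for integers n ≥ 1, ∫_0^π sin²(nx) dx = ∫_0^π cos²(nx) dx = π/2; for n ≠ n', ∫_0^π sin(nx)sin(n'x) dx = ∫_0^π cos(nx)cos(n'x) dx = 0; and by product-to-sum, ∫_0^π sin(nx)cos(n'x) dx = ½∫_0^π [sin((n+n')x) + sin((n−n')x)] dx, which is 0 when n+n' is even and 2n/(n²−n'²) when n+n' is odd (it need not vanish on (0, π)).
  u² squared terms: (-2)²·∫cos(4x)² dx = 4·π/2 = 2*π;  (4)²·∫sin(3x)² dx = 16·π/2 = 8*π.
  u² cross terms: 2·(-2)·(4)·∫cos(4x)·sin(3x) dx = -16·(-6/7) = 96/7.
  So ∫_0^π u² dx = 2*π + 8*π + 96/7 = 96/7 + 10*π.
  (u')² squared terms: (8)²·∫sin(4x)² dx = 64·π/2 = 32*π;  (12)²·∫cos(3x)² dx = 144·π/2 = 72*π.
  (u')² cross terms: 2·(8)·(12)·∫sin(4x)·cos(3x) dx = 192·(8/7) = 1536/7.
  So ∫_0^π (u')² dx = 32*π + 72*π + 1536/7 = 1536/7 + 104*π.
||u||_{H^1}^2 = (96/7 + 10*π) + (1536/7 + 104*π) = 1632/7 + 114*π.


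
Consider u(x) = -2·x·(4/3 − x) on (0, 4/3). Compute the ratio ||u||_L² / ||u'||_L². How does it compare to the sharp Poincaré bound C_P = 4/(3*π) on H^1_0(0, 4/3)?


||u||_L² / ||u'||_L² = 2*sqrt(10)/15 < C_P = 4/(3*π).

u(x) = -2·x·(4/3 − x), so u'(x) = 4*x - 8/3.
u(x) = -2·x·(4/3 − x) vanishes at x = 0 and x = 4/3, so u ∈ H^1_0(0, 4/3). Differentiate via the product rule and integrate the resulting polynomials term by term.
  ∫_0^4/3 u² dx = ∫_0^4/3 (4*x^4 - 32*x^3/3 + 64*x^2/9) dx. Term by term:
    ∫_0^4/3 4*x^4 dx = 4096/1215;  ∫_0^4/3 -32*x^3/3 dx = -2048/243;  ∫_0^4/3 64*x^2/9 dx = 4096/729.
  Sum: 4096/1215 − 2048/243 + 4096/729 = 2048/3645.
  ∫_0^4/3 (u')² dx = ∫_0^4/3 (16*x^2 - 64*x/3 + 64/9) dx. Term by term:
    ∫_0^4/3 16*x^2 dx = 1024/81;  ∫_0^4/3 -64*x/3 dx = -512/27;  ∫_0^4/3 64/9 dx = 256/27.
  Sum: 1024/81 − 512/27 + 256/27 = 256/81.
∫_0^4/3 u² dx = 2048/3645, so ||u||_L² = 32*sqrt(10)/135.
∫_0^4/3 (u')² dx = 256/81, so ||u'||_L² = 16/9.
Ratio ||u||_L² / ||u'||_L² = 2*sqrt(10)/15.
Sharp Poincaré constant on H^1_0(0, 4/3) is C_P = L/π = 4/(3*π), achieved by sin(3*π/4·x).
A polynomial bump cannot attain the sharp Poincaré constant (only the first sine eigenfunction does), so the ratio is strictly less than C_P, consistent with ||u||_L² ≤ C_P ||u'||_L².


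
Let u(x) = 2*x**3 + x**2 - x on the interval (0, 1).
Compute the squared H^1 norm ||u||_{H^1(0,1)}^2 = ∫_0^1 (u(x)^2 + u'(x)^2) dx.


||u||_{H^1}^2 = 2101/210

The H^1 norm (squared) on an interval (0, L) is
  ||u||_{H^1}^2 = ∫_0^L u(x)^2 dx + ∫_0^L u'(x)^2 dx.
Compute u'(x) = 6*x**2 + 2*x - 1.
Then u(x)^2 = 4*x**6 + 4*x**5 - 3*x**4 - 2*x**3 + x**2 and u'(x)^2 = 36*x**4 + 24*x**3 - 8*x**2 - 4*x + 1.
Integrate each monomial from 0 to 1 using ∫_0^1 c·x^n dx = c·1^(n+1)/(n+1):
  ∫_0^1 u(x)^2 dx = ∫_0^1 (4*x^6 + 4*x^5 - 3*x^4 - 2*x^3 + x^2) dx. Term by term:
    ∫_0^1 4*x^6 dx = 4/7;  ∫_0^1 4*x^5 dx = 2/3;  ∫_0^1 -3*x^4 dx = -3/5;
    ∫_0^1 -2*x^3 dx = -1/2;  ∫_0^1 x^2 dx = 1/3.
  Sum: 4/7 + 2/3 − 3/5 − 1/2 + 1/3 = 33/70.
  ∫_0^1 u'(x)^2 dx = ∫_0^1 (36*x^4 + 24*x^3 - 8*x^2 - 4*x + 1) dx. Term by term:
    ∫_0^1 36*x^4 dx = 36/5;  ∫_0^1 24*x^3 dx = 6;  ∫_0^1 -8*x^2 dx = -8/3;
    ∫_0^1 -4*x dx = -2;  ∫_0^1 1 dx = 1.
  Sum: 36/5 + 6 − 8/3 − 2 + 1 = 143/15.
Adding: ||u||_{H^1}^2 = 33/70 + 143/15 = 2101/210.


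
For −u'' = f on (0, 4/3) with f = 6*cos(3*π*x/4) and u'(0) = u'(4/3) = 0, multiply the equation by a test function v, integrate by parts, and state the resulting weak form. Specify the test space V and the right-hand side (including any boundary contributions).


V = H^1(0, 4/3) (no boundary constraint on v; u is determined up to an additive constant); weak form: ∫_0^4/3 u'v' dx = ∫_0^4/3 (6*cos(3*π*x/4)) v dx for all v ∈ V.

Multiply both sides by a test function v and integrate from 0 to 4/3:
  ∫_0^4/3 −u''(x) v(x) dx = ∫_0^4/3 f(x) v(x) dx.
Integrate the LHS by parts once:
  ∫_0^4/3 −u'' v dx = −[u'(x) v(x)]_0^4/3 + ∫_0^4/3 u'(x) v'(x) dx.
Thus ∫_0^4/3 u'(x) v'(x) dx = ∫_0^4/3 f(x) v(x) dx + [u'(x) v(x)]_0^4/3.
Choose V so that boundary terms are either known or forced to vanish.
u has homogeneous Neumann: u'(0) = u'(4/3) = 0. So [u' v]_0^4/3 = 0·v(4/3) − 0·v(0) = 0 for any v; take V = H^1(0, 4/3).
Weak formulation: find u (satisfying any essential BC) such that ∫_0^4/3 u'(x) v'(x) dx = ∫_0^4/3 f v dx for all v ∈ V (homogeneous Neumann, so boundary terms vanish).
Substituting f(x) = 6*cos(3*π*x/4), the right-hand side is ∫_0^4/3 (6*cos(3*π*x/4)) v dx.
Compatibility check (pure Neumann): taking v ≡ 1 ∈ V gives 0 = ∫_0^4/3 f dx + (0) − (0), i.e. ∫_0^4/3 f dx must equal u'(0) − u'(4/3) = 0. Indeed ∫_0^4/3 (6*cos(3*π*x/4)) dx = 0, so the data are compatible. The solution is then unique only up to an additive constant (fix it e.g. by requiring ∫_0^4/3 u dx = 0).


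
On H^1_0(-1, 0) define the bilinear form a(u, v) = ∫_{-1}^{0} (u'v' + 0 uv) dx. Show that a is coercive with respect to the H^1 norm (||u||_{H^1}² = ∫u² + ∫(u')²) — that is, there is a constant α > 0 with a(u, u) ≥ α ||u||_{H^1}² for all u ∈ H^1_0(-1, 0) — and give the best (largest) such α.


α = π^2/(1 + π^2)

Coercivity of a(·,·) on H^1_0(-1, 0) means a(u, u) ≥ α ||u||_{H^1}² for every u ∈ H^1_0.
The interval has length L = 1, and Poincaré/coercivity depend only on L. Here a(u, u) = ∫(u')² + (0)·∫u².
Here c = 0, so a(u,u) = ∫(u')² alone. The condition a(u,u) ≥ α||u||_{H^1}² reads (1−α)∫(u')² ≥ (α−c)∫u². Any admissible α is ≤ 1 (rapidly oscillating u have ∫u²/∫(u')² → 0), and α = 1 would force 0 ≥ (1−c)∫u², impossible since c < 1; so 1−α > 0. By the sharp Poincaré inequality on H^1_0 of an interval of length L, ∫(u')² ≥ (π/L)²∫u² with equality for the first sine mode sin(π(x−x₀)/L) (x₀ the left endpoint), so the inequality holds for all u iff (1−α)(π/L)² ≥ α − c, i.e. α ≤ ((π/L)² + c)/((π/L)² + 1) = (1 + c(L/π)²)/(1 + (L/π)²). (Direct route, valid since c ≤ 0: Poincaré gives c∫u² ≥ c(L/π)²∫(u')², so a(u,u) ≥ (1 + c(L/π)²)∫(u')², while ||u||_{H^1}² ≤ (1 + (L/π)²)∫(u')²; dividing yields the same α.) With (π/L)² = π^2 and c = 0, the largest admissible constant is α = ((π/L)² + c)/((π/L)² + 1).
Simplifying, α = π^2/(1 + π^2).
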